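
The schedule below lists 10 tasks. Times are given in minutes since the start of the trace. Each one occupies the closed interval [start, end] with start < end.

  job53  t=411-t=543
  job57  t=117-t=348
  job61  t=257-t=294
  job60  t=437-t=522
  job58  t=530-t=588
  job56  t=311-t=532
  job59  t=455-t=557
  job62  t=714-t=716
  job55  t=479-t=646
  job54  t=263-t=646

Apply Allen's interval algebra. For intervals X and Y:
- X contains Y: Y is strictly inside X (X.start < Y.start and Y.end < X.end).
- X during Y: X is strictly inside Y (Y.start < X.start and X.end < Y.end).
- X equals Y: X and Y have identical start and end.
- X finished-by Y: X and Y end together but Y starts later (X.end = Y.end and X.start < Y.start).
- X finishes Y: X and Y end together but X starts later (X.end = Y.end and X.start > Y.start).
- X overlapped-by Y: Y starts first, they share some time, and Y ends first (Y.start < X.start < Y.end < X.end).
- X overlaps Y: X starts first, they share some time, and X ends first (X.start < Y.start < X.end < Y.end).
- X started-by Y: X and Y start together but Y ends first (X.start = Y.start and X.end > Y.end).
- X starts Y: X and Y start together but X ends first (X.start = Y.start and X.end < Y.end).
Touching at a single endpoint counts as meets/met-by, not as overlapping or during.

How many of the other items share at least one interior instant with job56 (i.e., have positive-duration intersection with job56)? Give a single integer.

7

Target job56 = [t=311, t=532].
job53 [t=411, t=543] → overlapped-by → counts.
job54 [t=263, t=646] → contains → counts.
job55 [t=479, t=646] → overlapped-by → counts.
job57 [t=117, t=348] → overlaps → counts.
job58 [t=530, t=588] → overlapped-by → counts.
job59 [t=455, t=557] → overlapped-by → counts.
job60 [t=437, t=522] → during → counts.
job61 [t=257, t=294] → before → no.
job62 [t=714, t=716] → after → no.
Total: 7.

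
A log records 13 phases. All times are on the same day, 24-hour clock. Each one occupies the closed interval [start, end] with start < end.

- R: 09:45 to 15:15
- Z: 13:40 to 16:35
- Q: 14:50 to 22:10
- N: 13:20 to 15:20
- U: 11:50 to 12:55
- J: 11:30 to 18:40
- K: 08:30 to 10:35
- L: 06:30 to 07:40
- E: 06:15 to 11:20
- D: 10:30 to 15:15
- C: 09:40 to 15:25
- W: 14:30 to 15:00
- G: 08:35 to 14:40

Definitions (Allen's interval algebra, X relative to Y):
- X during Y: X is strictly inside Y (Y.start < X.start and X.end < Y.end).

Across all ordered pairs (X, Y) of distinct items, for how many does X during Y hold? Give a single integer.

18

Checking all 156 ordered pairs for relation 'during'; matching pairs in alphabetical order:
(D, C): D during C ✓
(K, E): K during E ✓
(L, E): L during E ✓
(N, C): N during C ✓
(N, J): N during J ✓
(R, C): R during C ✓
(U, C): U during C ✓
(U, D): U during D ✓
(U, G): U during G ✓
(U, J): U during J ✓
(U, R): U during R ✓
(W, C): W during C ✓
(W, D): W during D ✓
(W, J): W during J ✓
(W, N): W during N ✓
(W, R): W during R ✓
(W, Z): W during Z ✓
(Z, J): Z during J ✓
Count: 18.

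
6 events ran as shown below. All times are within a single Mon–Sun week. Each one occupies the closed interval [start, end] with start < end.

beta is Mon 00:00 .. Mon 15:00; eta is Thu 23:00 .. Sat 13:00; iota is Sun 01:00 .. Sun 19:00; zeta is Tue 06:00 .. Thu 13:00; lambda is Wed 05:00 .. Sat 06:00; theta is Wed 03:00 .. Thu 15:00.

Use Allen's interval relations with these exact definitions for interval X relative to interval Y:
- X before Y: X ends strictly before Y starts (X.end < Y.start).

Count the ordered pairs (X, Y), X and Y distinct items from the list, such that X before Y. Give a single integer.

11

Checking all 30 ordered pairs for relation 'before'; matching pairs in alphabetical order:
(beta, eta): beta before eta ✓
(beta, iota): beta before iota ✓
(beta, lambda): beta before lambda ✓
(beta, theta): beta before theta ✓
(beta, zeta): beta before zeta ✓
(eta, iota): eta before iota ✓
(lambda, iota): lambda before iota ✓
(theta, eta): theta before eta ✓
(theta, iota): theta before iota ✓
(zeta, eta): zeta before eta ✓
(zeta, iota): zeta before iota ✓
Count: 11.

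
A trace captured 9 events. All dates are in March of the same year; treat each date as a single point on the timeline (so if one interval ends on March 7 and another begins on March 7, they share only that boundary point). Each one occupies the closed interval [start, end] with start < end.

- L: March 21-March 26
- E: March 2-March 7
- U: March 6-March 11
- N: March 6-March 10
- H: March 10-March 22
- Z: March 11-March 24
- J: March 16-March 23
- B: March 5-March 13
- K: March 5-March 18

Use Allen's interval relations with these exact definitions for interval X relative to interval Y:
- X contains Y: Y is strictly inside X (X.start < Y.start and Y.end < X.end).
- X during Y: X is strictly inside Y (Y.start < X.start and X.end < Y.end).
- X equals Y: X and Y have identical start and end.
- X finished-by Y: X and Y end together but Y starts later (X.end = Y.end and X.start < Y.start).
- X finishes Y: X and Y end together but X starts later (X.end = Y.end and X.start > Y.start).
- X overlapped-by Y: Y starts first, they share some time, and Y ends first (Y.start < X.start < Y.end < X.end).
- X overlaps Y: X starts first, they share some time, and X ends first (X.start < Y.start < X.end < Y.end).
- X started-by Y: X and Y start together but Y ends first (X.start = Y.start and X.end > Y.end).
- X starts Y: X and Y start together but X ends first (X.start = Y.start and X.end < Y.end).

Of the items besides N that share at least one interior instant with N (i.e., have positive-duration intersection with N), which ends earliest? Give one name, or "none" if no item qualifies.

E

Target N = [March 6, March 10].
B [March 5, March 13] → contains → candidate.
E [March 2, March 7] → overlaps → candidate.
H [March 10, March 22] → met-by → excluded.
J [March 16, March 23] → after → excluded.
K [March 5, March 18] → contains → candidate.
L [March 21, March 26] → after → excluded.
U [March 6, March 11] → started-by → candidate.
Z [March 11, March 24] → after → excluded.
Among candidates, earliest end is March 7 → E.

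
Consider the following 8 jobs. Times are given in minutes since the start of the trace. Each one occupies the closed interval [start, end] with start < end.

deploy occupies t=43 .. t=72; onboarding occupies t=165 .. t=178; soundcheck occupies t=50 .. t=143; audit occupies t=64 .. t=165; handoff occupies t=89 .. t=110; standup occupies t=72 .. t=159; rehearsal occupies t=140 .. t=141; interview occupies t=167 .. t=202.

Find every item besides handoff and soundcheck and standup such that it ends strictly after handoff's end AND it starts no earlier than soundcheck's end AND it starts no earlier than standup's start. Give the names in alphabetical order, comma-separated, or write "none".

Conditions: its end is strictly after handoff's end (X.end > t=110) AND its start is no earlier than soundcheck's end (X.start >= t=143) AND its start is no earlier than standup's start (X.start >= t=72).
audit: end t=165 > t=110? ✓; start t=64 >= t=143? ✗; start t=64 >= t=72? ✗ → no.
deploy: end t=72 > t=110? ✗; start t=43 >= t=143? ✗; start t=43 >= t=72? ✗ → no.
interview: end t=202 > t=110? ✓; start t=167 >= t=143? ✓; start t=167 >= t=72? ✓ → yes.
onboarding: end t=178 > t=110? ✓; start t=165 >= t=143? ✓; start t=165 >= t=72? ✓ → yes.
rehearsal: end t=141 > t=110? ✓; start t=140 >= t=143? ✗; start t=140 >= t=72? ✓ → no.
Result: interview, onboarding.

interview, onboarding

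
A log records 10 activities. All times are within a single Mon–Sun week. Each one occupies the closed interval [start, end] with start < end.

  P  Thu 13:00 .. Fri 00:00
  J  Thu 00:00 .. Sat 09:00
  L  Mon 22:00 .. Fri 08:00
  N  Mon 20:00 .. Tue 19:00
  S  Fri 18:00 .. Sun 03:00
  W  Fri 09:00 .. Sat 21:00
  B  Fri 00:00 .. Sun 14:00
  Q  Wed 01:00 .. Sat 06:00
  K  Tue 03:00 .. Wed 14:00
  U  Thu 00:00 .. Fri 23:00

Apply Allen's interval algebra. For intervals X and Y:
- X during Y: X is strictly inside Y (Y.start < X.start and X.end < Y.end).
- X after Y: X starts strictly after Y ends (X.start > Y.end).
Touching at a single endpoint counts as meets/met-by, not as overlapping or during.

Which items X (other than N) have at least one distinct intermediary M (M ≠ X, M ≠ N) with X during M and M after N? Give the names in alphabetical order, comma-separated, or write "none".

P, S, U, W

Target N = [Mon 20:00, Tue 19:00].
Intermediaries M with M after N: B, J, P, Q, S, U, W.
Via B — items with X during B: S, W.
Via J — items with X during J: P.
Via P — items with X during P: none.
Via Q — items with X during Q: P, U.
Via S — items with X during S: none.
Via U — items with X during U: P.
Via W — items with X during W: none.
Union: P, S, U, W.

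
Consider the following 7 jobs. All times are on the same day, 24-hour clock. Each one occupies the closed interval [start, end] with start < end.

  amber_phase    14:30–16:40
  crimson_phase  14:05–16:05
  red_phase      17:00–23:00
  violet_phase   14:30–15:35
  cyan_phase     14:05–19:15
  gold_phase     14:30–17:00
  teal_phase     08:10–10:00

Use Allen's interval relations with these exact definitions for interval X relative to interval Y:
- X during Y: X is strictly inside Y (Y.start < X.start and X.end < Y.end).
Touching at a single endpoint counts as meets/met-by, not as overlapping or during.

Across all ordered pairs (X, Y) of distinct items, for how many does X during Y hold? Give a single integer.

Checking all 42 ordered pairs for relation 'during'; matching pairs in alphabetical order:
(amber_phase, cyan_phase): amber_phase during cyan_phase ✓
(gold_phase, cyan_phase): gold_phase during cyan_phase ✓
(violet_phase, crimson_phase): violet_phase during crimson_phase ✓
(violet_phase, cyan_phase): violet_phase during cyan_phase ✓
Count: 4.

4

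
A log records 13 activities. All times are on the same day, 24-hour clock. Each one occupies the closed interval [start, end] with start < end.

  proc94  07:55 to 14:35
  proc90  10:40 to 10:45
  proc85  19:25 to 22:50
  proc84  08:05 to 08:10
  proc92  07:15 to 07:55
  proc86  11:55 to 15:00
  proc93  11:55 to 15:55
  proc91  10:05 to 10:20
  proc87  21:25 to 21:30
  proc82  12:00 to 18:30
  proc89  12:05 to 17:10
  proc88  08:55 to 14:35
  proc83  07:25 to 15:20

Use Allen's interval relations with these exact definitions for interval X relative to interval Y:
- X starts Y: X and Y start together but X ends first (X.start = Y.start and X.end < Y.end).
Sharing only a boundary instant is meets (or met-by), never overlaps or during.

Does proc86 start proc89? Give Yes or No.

No

proc86 = [11:55, 15:00], proc89 = [12:05, 17:10].
Actual relation of proc86 to proc89: overlaps.
Asked whether 'starts' holds → No.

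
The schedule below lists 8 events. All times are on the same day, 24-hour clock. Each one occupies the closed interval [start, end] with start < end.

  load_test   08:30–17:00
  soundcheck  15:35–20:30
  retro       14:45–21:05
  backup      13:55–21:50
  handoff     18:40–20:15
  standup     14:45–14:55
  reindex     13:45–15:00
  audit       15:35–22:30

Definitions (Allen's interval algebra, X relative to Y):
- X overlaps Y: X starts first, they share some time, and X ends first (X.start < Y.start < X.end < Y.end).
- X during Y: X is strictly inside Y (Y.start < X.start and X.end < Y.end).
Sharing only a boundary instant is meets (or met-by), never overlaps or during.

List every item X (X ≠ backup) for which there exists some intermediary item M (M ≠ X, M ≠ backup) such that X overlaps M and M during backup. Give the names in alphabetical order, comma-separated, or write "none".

Target backup = [13:55, 21:50].
Intermediaries M with M during backup: handoff, retro, soundcheck, standup.
Via handoff — items with X overlaps handoff: none.
Via retro — items with X overlaps retro: load_test, reindex.
Via soundcheck — items with X overlaps soundcheck: load_test.
Via standup — items with X overlaps standup: none.
Union: load_test, reindex.

load_test, reindex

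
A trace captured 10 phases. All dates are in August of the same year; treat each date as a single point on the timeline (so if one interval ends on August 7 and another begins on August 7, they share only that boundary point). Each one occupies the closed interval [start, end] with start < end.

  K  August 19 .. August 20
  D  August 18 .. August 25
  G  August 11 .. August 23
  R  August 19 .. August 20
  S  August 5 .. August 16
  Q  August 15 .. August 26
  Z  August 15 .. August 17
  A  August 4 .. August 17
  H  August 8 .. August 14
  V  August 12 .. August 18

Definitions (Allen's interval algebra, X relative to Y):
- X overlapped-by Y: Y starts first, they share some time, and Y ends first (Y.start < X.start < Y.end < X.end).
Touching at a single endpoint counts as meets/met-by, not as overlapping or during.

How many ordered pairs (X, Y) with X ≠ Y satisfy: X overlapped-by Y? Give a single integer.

Checking all 90 ordered pairs for relation 'overlapped-by'; matching pairs in alphabetical order:
(D, G): D overlapped-by G ✓
(G, A): G overlapped-by A ✓
(G, H): G overlapped-by H ✓
(G, S): G overlapped-by S ✓
(Q, A): Q overlapped-by A ✓
(Q, G): Q overlapped-by G ✓
(Q, S): Q overlapped-by S ✓
(Q, V): Q overlapped-by V ✓
(V, A): V overlapped-by A ✓
(V, H): V overlapped-by H ✓
(V, S): V overlapped-by S ✓
(Z, S): Z overlapped-by S ✓
Count: 12.

12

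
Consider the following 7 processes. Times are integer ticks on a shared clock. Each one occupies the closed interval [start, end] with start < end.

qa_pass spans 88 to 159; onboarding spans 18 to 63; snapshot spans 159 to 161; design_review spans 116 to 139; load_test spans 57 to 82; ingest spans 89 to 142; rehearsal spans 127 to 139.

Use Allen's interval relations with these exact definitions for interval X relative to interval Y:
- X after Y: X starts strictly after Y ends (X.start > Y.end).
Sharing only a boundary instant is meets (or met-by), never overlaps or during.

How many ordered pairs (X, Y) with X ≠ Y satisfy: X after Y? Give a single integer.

Checking all 42 ordered pairs for relation 'after'; matching pairs in alphabetical order:
(design_review, load_test): design_review after load_test ✓
(design_review, onboarding): design_review after onboarding ✓
(ingest, load_test): ingest after load_test ✓
(ingest, onboarding): ingest after onboarding ✓
(qa_pass, load_test): qa_pass after load_test ✓
(qa_pass, onboarding): qa_pass after onboarding ✓
(rehearsal, load_test): rehearsal after load_test ✓
(rehearsal, onboarding): rehearsal after onboarding ✓
(snapshot, design_review): snapshot after design_review ✓
(snapshot, ingest): snapshot after ingest ✓
(snapshot, load_test): snapshot after load_test ✓
(snapshot, onboarding): snapshot after onboarding ✓
(snapshot, rehearsal): snapshot after rehearsal ✓
Count: 13.

13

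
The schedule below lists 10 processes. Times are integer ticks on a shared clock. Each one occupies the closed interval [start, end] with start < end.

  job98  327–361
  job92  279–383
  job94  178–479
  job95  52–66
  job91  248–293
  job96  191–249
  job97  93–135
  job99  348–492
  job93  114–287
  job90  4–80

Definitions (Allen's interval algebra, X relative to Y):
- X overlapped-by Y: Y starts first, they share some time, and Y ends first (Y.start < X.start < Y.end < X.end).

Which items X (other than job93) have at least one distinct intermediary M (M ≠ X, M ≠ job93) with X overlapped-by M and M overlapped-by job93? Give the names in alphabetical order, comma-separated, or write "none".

Target job93 = [114, 287].
Intermediaries M with M overlapped-by job93: job91, job92, job94.
Via job91 — items with X overlapped-by job91: job92.
Via job92 — items with X overlapped-by job92: job99.
Via job94 — items with X overlapped-by job94: job99.
Union: job92, job99.

job92, job99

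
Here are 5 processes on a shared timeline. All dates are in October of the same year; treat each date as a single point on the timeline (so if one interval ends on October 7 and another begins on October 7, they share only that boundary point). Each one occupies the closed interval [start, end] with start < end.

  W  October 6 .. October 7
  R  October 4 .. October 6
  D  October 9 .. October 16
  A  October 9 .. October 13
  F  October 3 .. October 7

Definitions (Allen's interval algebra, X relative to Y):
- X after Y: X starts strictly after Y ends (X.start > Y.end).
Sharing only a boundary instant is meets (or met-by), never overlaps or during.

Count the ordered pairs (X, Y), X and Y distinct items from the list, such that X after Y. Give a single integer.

Checking all 20 ordered pairs for relation 'after'; matching pairs in alphabetical order:
(A, F): A after F ✓
(A, R): A after R ✓
(A, W): A after W ✓
(D, F): D after F ✓
(D, R): D after R ✓
(D, W): D after W ✓
Count: 6.

6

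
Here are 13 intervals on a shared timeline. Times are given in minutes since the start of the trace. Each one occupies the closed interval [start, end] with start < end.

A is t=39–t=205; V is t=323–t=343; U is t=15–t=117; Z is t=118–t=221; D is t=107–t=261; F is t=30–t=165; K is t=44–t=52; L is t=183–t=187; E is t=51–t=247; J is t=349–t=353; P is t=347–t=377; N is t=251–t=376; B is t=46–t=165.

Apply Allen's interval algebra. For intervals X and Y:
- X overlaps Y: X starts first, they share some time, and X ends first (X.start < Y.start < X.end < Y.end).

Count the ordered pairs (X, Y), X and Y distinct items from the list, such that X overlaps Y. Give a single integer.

20

Checking all 156 ordered pairs for relation 'overlaps'; matching pairs in alphabetical order:
(A, D): A overlaps D ✓
(A, E): A overlaps E ✓
(A, Z): A overlaps Z ✓
(B, D): B overlaps D ✓
(B, E): B overlaps E ✓
(B, Z): B overlaps Z ✓
(D, N): D overlaps N ✓
(E, D): E overlaps D ✓
(F, A): F overlaps A ✓
(F, D): F overlaps D ✓
(F, E): F overlaps E ✓
(F, Z): F overlaps Z ✓
(K, B): K overlaps B ✓
(K, E): K overlaps E ✓
(N, P): N overlaps P ✓
(U, A): U overlaps A ✓
(U, B): U overlaps B ✓
(U, D): U overlaps D ✓
(U, E): U overlaps E ✓
(U, F): U overlaps F ✓
Count: 20.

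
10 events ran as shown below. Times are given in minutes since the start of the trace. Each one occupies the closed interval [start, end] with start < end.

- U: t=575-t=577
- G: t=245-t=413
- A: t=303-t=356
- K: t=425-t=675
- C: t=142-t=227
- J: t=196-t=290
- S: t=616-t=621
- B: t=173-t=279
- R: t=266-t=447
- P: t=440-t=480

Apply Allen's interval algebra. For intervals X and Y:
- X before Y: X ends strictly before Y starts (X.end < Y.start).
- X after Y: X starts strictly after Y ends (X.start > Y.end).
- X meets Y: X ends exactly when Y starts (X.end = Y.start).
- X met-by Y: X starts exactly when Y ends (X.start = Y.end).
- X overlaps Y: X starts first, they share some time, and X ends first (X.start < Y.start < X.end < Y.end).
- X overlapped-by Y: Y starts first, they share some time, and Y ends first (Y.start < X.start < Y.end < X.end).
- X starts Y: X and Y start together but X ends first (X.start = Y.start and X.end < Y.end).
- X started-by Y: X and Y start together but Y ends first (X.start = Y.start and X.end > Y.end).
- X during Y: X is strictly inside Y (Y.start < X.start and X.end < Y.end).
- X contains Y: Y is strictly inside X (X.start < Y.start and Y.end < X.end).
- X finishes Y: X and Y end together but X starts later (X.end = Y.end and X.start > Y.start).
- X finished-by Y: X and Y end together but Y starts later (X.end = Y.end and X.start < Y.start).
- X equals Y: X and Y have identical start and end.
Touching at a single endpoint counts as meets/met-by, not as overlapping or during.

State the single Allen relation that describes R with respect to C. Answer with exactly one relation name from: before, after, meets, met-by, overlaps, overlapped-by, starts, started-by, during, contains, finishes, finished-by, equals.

after

R = [t=266, t=447]; C = [t=142, t=227].
Compare endpoints: R.start > C.start, R.start > C.end, R.end > C.start, R.end > C.end.
That pattern is 'after'.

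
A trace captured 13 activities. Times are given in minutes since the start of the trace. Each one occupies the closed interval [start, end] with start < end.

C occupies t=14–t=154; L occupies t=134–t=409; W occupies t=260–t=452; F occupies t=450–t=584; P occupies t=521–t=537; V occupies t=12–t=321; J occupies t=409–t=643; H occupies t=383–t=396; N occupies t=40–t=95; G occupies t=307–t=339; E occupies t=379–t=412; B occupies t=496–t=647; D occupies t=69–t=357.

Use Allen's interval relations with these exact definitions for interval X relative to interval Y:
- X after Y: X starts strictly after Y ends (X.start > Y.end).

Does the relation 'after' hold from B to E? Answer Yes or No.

Yes

B = [t=496, t=647], E = [t=379, t=412].
Actual relation of B to E: after.
Asked whether 'after' holds → Yes.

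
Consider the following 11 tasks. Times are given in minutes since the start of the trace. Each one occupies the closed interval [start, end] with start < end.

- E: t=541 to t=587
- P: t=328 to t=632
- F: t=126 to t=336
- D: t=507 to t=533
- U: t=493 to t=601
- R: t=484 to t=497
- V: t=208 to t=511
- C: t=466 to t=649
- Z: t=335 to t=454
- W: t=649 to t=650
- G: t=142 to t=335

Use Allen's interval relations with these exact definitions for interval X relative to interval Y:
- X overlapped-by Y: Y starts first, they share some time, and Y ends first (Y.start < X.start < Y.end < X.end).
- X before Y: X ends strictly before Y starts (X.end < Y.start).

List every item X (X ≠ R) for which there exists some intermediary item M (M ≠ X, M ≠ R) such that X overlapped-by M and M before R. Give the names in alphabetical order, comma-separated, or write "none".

Target R = [t=484, t=497].
Intermediaries M with M before R: F, G, Z.
Via F — items with X overlapped-by F: P, V, Z.
Via G — items with X overlapped-by G: P, V.
Via Z — items with X overlapped-by Z: none.
Union: P, V, Z.

P, V, Z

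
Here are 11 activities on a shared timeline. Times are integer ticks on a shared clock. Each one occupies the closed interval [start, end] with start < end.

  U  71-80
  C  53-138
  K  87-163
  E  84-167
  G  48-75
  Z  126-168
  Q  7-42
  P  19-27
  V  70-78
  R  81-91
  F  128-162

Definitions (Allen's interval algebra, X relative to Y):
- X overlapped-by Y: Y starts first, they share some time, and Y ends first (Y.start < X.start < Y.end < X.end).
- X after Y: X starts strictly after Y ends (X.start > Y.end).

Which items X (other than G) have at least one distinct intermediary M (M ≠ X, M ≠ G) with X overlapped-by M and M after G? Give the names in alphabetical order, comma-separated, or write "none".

Target G = [48, 75].
Intermediaries M with M after G: E, F, K, R, Z.
Via E — items with X overlapped-by E: Z.
Via F — items with X overlapped-by F: none.
Via K — items with X overlapped-by K: Z.
Via R — items with X overlapped-by R: E, K.
Via Z — items with X overlapped-by Z: none.
Union: E, K, Z.

E, K, Z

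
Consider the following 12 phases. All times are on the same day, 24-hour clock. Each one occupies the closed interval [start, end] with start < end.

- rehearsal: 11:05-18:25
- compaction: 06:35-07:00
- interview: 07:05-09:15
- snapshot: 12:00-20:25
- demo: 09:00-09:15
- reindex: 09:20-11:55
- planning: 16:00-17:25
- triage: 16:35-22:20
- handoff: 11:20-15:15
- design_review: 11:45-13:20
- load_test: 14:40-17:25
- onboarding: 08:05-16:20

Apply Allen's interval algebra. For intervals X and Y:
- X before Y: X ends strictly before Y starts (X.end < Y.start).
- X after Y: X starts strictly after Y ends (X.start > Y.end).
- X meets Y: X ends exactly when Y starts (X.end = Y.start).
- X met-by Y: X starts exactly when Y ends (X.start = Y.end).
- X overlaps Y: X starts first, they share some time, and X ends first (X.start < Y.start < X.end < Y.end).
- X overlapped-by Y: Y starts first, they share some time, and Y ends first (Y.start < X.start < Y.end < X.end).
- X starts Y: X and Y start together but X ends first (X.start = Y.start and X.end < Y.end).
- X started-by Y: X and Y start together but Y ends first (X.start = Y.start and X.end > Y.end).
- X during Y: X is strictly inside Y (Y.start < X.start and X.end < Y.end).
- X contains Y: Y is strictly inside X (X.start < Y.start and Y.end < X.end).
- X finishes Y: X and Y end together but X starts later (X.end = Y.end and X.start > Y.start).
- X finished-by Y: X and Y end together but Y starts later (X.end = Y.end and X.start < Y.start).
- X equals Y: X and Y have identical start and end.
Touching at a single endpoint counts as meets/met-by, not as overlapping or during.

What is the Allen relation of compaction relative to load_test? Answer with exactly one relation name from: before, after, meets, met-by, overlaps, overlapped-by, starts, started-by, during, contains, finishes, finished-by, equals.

before

compaction = [06:35, 07:00]; load_test = [14:40, 17:25].
Compare endpoints: compaction.start < load_test.start, compaction.start < load_test.end, compaction.end < load_test.start, compaction.end < load_test.end.
That pattern is 'before'.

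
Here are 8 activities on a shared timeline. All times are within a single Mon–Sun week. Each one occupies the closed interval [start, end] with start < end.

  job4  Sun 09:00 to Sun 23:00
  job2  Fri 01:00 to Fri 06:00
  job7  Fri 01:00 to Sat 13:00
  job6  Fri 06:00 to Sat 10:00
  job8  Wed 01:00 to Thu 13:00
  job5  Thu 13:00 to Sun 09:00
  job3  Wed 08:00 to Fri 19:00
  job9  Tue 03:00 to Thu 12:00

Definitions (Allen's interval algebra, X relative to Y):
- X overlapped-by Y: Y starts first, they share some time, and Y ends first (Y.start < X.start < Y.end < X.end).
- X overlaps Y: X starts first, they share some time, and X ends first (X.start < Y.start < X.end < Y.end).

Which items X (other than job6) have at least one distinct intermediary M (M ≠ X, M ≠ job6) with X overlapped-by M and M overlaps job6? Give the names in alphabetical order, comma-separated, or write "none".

job5, job7

Target job6 = [Fri 06:00, Sat 10:00].
Intermediaries M with M overlaps job6: job3.
Via job3 — items with X overlapped-by job3: job5, job7.
Union: job5, job7.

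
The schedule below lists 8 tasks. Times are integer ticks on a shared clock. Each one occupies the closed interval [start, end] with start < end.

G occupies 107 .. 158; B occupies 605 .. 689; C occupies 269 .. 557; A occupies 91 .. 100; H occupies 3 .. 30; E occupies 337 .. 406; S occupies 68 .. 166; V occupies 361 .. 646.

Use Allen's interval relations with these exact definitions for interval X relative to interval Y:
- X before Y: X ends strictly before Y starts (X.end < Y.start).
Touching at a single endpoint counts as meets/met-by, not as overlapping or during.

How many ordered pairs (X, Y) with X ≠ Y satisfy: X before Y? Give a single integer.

22

Checking all 56 ordered pairs for relation 'before'; matching pairs in alphabetical order:
(A, B): A before B ✓
(A, C): A before C ✓
(A, E): A before E ✓
(A, G): A before G ✓
(A, V): A before V ✓
(C, B): C before B ✓
(E, B): E before B ✓
(G, B): G before B ✓
(G, C): G before C ✓
(G, E): G before E ✓
(G, V): G before V ✓
(H, A): H before A ✓
(H, B): H before B ✓
(H, C): H before C ✓
(H, E): H before E ✓
(H, G): H before G ✓
(H, S): H before S ✓
(H, V): H before V ✓
(S, B): S before B ✓
(S, C): S before C ✓
(S, E): S before E ✓
(S, V): S before V ✓
Count: 22.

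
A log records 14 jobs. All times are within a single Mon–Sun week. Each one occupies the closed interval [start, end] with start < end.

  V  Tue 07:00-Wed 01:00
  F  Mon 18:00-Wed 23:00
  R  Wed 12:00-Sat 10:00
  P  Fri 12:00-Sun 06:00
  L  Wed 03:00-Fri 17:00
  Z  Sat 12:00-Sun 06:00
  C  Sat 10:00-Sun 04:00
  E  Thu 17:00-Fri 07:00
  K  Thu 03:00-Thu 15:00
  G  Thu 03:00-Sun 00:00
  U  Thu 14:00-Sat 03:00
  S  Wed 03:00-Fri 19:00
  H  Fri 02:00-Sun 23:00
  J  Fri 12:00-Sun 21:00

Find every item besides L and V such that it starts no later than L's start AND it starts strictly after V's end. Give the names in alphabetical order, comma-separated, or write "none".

Conditions: its start is no later than L's start (X.start <= Wed 03:00) AND its start is strictly after V's end (X.start > Wed 01:00).
C: start Sat 10:00 <= Wed 03:00? ✗; start Sat 10:00 > Wed 01:00? ✓ → no.
E: start Thu 17:00 <= Wed 03:00? ✗; start Thu 17:00 > Wed 01:00? ✓ → no.
F: start Mon 18:00 <= Wed 03:00? ✓; start Mon 18:00 > Wed 01:00? ✗ → no.
G: start Thu 03:00 <= Wed 03:00? ✗; start Thu 03:00 > Wed 01:00? ✓ → no.
H: start Fri 02:00 <= Wed 03:00? ✗; start Fri 02:00 > Wed 01:00? ✓ → no.
J: start Fri 12:00 <= Wed 03:00? ✗; start Fri 12:00 > Wed 01:00? ✓ → no.
K: start Thu 03:00 <= Wed 03:00? ✗; start Thu 03:00 > Wed 01:00? ✓ → no.
P: start Fri 12:00 <= Wed 03:00? ✗; start Fri 12:00 > Wed 01:00? ✓ → no.
R: start Wed 12:00 <= Wed 03:00? ✗; start Wed 12:00 > Wed 01:00? ✓ → no.
S: start Wed 03:00 <= Wed 03:00? ✓; start Wed 03:00 > Wed 01:00? ✓ → yes.
U: start Thu 14:00 <= Wed 03:00? ✗; start Thu 14:00 > Wed 01:00? ✓ → no.
Z: start Sat 12:00 <= Wed 03:00? ✗; start Sat 12:00 > Wed 01:00? ✓ → no.
Result: S.

S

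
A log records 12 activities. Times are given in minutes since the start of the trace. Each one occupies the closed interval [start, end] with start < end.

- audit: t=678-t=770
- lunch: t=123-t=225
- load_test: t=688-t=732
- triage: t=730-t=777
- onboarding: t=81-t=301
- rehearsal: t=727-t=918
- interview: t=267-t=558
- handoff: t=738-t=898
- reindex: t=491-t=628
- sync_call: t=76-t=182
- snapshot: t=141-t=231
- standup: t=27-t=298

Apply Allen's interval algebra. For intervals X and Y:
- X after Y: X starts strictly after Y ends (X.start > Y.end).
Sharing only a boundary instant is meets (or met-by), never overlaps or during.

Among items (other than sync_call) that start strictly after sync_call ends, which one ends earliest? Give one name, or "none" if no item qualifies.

interview

Target sync_call = [t=76, t=182].
audit [t=678, t=770] → after → candidate.
handoff [t=738, t=898] → after → candidate.
interview [t=267, t=558] → after → candidate.
load_test [t=688, t=732] → after → candidate.
lunch [t=123, t=225] → overlapped-by → excluded.
onboarding [t=81, t=301] → overlapped-by → excluded.
rehearsal [t=727, t=918] → after → candidate.
reindex [t=491, t=628] → after → candidate.
snapshot [t=141, t=231] → overlapped-by → excluded.
standup [t=27, t=298] → contains → excluded.
triage [t=730, t=777] → after → candidate.
Among candidates, earliest end is t=558 → interview.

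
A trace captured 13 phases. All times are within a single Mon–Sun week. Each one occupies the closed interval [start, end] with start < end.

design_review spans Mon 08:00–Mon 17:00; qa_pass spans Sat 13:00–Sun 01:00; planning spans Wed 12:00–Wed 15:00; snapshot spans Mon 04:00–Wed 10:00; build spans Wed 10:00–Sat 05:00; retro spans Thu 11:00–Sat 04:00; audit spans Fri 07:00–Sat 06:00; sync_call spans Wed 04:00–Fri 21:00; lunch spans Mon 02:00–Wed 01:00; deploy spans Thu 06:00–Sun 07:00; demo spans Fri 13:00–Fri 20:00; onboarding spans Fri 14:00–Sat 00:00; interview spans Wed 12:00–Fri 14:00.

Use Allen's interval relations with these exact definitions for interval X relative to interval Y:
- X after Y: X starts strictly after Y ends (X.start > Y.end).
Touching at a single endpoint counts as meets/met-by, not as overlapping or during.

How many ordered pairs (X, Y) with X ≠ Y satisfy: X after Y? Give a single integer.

Checking all 156 ordered pairs for relation 'after'; matching pairs in alphabetical order:
(audit, design_review): audit after design_review ✓
(audit, lunch): audit after lunch ✓
(audit, planning): audit after planning ✓
(audit, snapshot): audit after snapshot ✓
(build, design_review): build after design_review ✓
(build, lunch): build after lunch ✓
(demo, design_review): demo after design_review ✓
(demo, lunch): demo after lunch ✓
(demo, planning): demo after planning ✓
(demo, snapshot): demo after snapshot ✓
(deploy, design_review): deploy after design_review ✓
(deploy, lunch): deploy after lunch ✓
(deploy, planning): deploy after planning ✓
(deploy, snapshot): deploy after snapshot ✓
(interview, design_review): interview after design_review ✓
(interview, lunch): interview after lunch ✓
(interview, snapshot): interview after snapshot ✓
(onboarding, design_review): onboarding after design_review ✓
(onboarding, lunch): onboarding after lunch ✓
(onboarding, planning): onboarding after planning ✓
(onboarding, snapshot): onboarding after snapshot ✓
(planning, design_review): planning after design_review ✓
(planning, lunch): planning after lunch ✓
(planning, snapshot): planning after snapshot ✓
... plus 17 further pairs not listed.
Count: 41.

41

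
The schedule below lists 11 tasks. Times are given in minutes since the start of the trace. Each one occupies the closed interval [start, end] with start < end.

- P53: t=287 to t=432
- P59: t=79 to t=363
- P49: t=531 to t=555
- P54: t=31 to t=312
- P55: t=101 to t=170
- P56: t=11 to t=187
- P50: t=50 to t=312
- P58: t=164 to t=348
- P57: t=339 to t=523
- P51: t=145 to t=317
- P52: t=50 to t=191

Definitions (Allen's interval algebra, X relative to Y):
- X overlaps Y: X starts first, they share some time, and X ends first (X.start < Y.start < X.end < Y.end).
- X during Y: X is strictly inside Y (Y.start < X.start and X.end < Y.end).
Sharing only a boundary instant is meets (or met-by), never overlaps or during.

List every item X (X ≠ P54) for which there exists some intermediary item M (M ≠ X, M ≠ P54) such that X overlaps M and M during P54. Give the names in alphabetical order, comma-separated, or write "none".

P56

Target P54 = [t=31, t=312].
Intermediaries M with M during P54: P52, P55.
Via P52 — items with X overlaps P52: P56.
Via P55 — items with X overlaps P55: none.
Union: P56.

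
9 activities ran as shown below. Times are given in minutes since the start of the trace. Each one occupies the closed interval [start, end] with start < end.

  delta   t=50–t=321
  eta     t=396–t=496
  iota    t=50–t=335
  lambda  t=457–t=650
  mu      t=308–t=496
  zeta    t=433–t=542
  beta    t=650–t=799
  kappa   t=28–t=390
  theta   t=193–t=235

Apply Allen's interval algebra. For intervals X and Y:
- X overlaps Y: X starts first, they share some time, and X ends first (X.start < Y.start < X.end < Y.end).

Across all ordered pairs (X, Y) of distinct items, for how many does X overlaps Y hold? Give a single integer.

Checking all 72 ordered pairs for relation 'overlaps'; matching pairs in alphabetical order:
(delta, mu): delta overlaps mu ✓
(eta, lambda): eta overlaps lambda ✓
(eta, zeta): eta overlaps zeta ✓
(iota, mu): iota overlaps mu ✓
(kappa, mu): kappa overlaps mu ✓
(mu, lambda): mu overlaps lambda ✓
(mu, zeta): mu overlaps zeta ✓
(zeta, lambda): zeta overlaps lambda ✓
Count: 8.

8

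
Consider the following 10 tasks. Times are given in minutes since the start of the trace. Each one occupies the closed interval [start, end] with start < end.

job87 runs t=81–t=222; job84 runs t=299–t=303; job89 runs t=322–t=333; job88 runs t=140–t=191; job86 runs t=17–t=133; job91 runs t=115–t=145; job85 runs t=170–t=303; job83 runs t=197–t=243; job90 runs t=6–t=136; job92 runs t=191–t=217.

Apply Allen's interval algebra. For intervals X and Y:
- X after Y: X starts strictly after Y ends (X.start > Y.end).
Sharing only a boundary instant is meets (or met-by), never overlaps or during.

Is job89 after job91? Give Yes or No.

Yes

job89 = [t=322, t=333], job91 = [t=115, t=145].
Actual relation of job89 to job91: after.
Asked whether 'after' holds → Yes.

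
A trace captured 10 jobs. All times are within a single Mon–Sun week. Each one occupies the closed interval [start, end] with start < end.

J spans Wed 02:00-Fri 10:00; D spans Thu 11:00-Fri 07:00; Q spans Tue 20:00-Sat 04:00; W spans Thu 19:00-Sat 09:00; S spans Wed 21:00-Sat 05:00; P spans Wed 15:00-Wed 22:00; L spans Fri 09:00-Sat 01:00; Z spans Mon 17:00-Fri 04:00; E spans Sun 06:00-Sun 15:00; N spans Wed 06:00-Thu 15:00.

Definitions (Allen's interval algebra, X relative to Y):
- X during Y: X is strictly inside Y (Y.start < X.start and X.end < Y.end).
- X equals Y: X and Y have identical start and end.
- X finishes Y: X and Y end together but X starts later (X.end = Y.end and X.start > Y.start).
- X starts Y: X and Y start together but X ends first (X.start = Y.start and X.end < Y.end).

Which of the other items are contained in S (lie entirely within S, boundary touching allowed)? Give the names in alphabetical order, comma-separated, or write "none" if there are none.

Target S = [Wed 21:00, Sat 05:00].
D [Thu 11:00, Fri 07:00] → during → yes.
E [Sun 06:00, Sun 15:00] → after → no.
J [Wed 02:00, Fri 10:00] → overlaps → no.
L [Fri 09:00, Sat 01:00] → during → yes.
N [Wed 06:00, Thu 15:00] → overlaps → no.
P [Wed 15:00, Wed 22:00] → overlaps → no.
Q [Tue 20:00, Sat 04:00] → overlaps → no.
W [Thu 19:00, Sat 09:00] → overlapped-by → no.
Z [Mon 17:00, Fri 04:00] → overlaps → no.
Result: D, L.

D, L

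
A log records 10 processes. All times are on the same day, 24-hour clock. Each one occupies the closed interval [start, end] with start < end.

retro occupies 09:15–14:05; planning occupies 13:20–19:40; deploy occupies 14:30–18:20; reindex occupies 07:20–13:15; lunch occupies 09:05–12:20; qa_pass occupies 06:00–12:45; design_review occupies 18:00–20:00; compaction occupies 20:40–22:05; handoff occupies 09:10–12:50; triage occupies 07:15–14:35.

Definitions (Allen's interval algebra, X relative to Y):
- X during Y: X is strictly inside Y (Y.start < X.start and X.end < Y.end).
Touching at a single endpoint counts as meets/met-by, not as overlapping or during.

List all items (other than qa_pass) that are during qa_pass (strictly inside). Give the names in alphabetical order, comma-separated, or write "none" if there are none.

lunch

Target qa_pass = [06:00, 12:45].
compaction [20:40, 22:05] → after → no.
deploy [14:30, 18:20] → after → no.
design_review [18:00, 20:00] → after → no.
handoff [09:10, 12:50] → overlapped-by → no.
lunch [09:05, 12:20] → during → yes.
planning [13:20, 19:40] → after → no.
reindex [07:20, 13:15] → overlapped-by → no.
retro [09:15, 14:05] → overlapped-by → no.
triage [07:15, 14:35] → overlapped-by → no.
Result: lunch.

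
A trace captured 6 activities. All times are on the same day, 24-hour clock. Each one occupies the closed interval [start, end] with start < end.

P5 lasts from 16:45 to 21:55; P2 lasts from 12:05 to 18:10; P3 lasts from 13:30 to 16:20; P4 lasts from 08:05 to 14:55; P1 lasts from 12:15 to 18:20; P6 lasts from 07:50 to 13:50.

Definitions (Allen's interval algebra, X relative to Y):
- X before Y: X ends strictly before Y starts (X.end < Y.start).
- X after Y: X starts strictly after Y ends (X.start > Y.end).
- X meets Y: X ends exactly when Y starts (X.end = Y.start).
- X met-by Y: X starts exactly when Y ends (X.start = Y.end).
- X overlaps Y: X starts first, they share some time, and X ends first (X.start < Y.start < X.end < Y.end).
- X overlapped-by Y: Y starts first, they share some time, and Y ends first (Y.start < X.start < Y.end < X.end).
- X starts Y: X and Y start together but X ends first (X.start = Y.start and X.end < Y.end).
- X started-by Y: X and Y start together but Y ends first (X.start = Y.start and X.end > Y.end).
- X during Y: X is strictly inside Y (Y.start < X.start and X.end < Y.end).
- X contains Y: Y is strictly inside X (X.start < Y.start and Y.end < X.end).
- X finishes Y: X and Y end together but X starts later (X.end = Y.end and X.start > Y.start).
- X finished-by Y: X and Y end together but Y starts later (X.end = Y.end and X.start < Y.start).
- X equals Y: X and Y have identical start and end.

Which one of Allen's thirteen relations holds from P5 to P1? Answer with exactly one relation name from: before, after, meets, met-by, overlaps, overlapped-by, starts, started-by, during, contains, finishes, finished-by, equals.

overlapped-by

P5 = [16:45, 21:55]; P1 = [12:15, 18:20].
Compare endpoints: P5.start > P1.start, P5.start < P1.end, P5.end > P1.start, P5.end > P1.end.
That pattern is 'overlapped-by'.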